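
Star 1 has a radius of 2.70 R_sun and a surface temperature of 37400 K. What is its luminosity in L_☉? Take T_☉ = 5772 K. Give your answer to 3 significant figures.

L/L_☉ = (R/R_☉)² (T/T_☉)⁴ = (2.70)² × (37400/5772)⁴
       = 7.290 × (6.480)⁴ = 7.290 × 1763 = 1.285×10^4.

1.29×10^4 L_☉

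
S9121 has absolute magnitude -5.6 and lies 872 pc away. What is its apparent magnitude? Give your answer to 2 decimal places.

m = M + 5 log₁₀(d/10 pc) = -5.6 + 5 log₁₀(872/10)
  = -5.6 + 5 × 1.941 = -5.6 + 9.70 = 4.10.

4.10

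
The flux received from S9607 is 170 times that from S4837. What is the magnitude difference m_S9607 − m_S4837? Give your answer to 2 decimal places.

m_S9607 − m_S4837 = −2.5 log₁₀(F_S9607/F_S4837) = −2.5 log₁₀(170) = −2.5 × (2.230) = -5.576.

-5.58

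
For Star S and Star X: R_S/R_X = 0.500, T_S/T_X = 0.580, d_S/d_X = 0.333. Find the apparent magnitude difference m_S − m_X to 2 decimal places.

L_S/L_X = (0.500)²(0.580)⁴ = 0.02829.
F_S/F_X = (L_S/L_X)/(d_S/d_X)² = 0.02829/0.1109 = 0.2551.
m_S − m_X = −2.5 log₁₀(0.2551) = 1.48.

1.48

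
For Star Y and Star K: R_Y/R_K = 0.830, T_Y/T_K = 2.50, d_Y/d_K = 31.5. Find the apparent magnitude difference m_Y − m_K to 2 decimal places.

L_Y/L_K = (0.830)²(2.50)⁴ = 26.91.
F_Y/F_K = (L_Y/L_K)/(d_Y/d_K)² = 26.91/992.2 = 0.02712.
m_Y − m_K = −2.5 log₁₀(0.02712) = 3.92.

3.92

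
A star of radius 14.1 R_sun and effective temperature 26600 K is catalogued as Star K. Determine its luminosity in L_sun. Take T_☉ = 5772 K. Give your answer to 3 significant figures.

L/L_☉ = (R/R_☉)² (T/T_☉)⁴ = (14.1)² × (26600/5772)⁴
       = 198.8 × (4.608)⁴ = 198.8 × 451.0 = 8.967×10^4.

8.97×10^4 L_sun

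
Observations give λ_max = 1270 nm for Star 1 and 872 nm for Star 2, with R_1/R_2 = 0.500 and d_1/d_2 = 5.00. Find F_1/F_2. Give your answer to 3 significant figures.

0.00222

Wien's law: T_1/T_2 = λ_2/λ_1 = 872/1270 = 0.6866.
L_1/L_2 = (R_1/R_2)²(T_1/T_2)⁴ = (0.500)²(0.6866)⁴ = 0.05556.
F_1/F_2 = (L_1/L_2)/(d_1/d_2)² = 0.05556/(5.00)² = 0.002223.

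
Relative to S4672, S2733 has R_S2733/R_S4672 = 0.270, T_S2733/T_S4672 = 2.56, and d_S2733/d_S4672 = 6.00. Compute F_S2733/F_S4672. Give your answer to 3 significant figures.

0.0870

L_S2733/L_S4672 = (R_S2733/R_S4672)²(T_S2733/T_S4672)⁴ = (0.270)² × (2.56)⁴ = 3.131.
F_S2733/F_S4672 = (L_S2733/L_S4672)/(d_S2733/d_S4672)² = 3.131 / (6.00)² = 0.08697.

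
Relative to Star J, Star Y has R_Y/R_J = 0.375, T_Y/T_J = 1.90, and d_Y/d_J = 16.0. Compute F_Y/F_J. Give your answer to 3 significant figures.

L_Y/L_J = (R_Y/R_J)²(T_Y/T_J)⁴ = (0.375)² × (1.90)⁴ = 1.833.
F_Y/F_J = (L_Y/L_J)/(d_Y/d_J)² = 1.833 / (16.0)² = 0.007159.

0.00716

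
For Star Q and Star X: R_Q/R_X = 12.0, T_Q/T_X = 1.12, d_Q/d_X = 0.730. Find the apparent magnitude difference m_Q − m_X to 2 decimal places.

-6.57

L_Q/L_X = (12.0)²(1.12)⁴ = 226.6.
F_Q/F_X = (L_Q/L_X)/(d_Q/d_X)² = 226.6/0.5329 = 425.2.
m_Q − m_X = −2.5 log₁₀(425.2) = -6.57.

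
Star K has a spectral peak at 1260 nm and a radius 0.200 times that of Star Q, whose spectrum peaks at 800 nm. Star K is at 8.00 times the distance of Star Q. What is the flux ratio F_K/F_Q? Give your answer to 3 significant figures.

Wien's law: T_K/T_Q = λ_Q/λ_K = 800/1260 = 0.6349.
L_K/L_Q = (R_K/R_Q)²(T_K/T_Q)⁴ = (0.200)²(0.6349)⁴ = 0.006500.
F_K/F_Q = (L_K/L_Q)/(d_K/d_Q)² = 0.006500/(8.00)² = 1.016×10^-4.

1.02×10^-4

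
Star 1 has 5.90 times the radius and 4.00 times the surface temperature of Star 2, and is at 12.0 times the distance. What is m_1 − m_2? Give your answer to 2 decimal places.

-4.48

L_1/L_2 = (5.90)²(4.00)⁴ = 8911.
F_1/F_2 = (L_1/L_2)/(d_1/d_2)² = 8911/144.0 = 61.88.
m_1 − m_2 = −2.5 log₁₀(61.88) = -4.48.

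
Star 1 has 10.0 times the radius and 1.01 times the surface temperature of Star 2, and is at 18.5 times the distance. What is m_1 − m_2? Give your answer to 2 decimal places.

1.29

L_1/L_2 = (10.0)²(1.01)⁴ = 104.1.
F_1/F_2 = (L_1/L_2)/(d_1/d_2)² = 104.1/342.2 = 0.3040.
m_1 − m_2 = −2.5 log₁₀(0.3040) = 1.29.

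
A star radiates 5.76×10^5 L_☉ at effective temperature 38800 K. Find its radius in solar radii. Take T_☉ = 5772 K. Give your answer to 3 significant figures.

R/R_☉ = √(L/L_☉) / (T/T_☉)² = √(5.76×10^5) / (6.722)²
       = 758.9 / 45.19 = 16.80.

16.8 solar radii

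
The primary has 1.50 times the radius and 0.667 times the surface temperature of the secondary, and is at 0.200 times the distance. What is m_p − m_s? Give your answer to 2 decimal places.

L_p/L_s = (1.50)²(0.667)⁴ = 0.4453.
F_p/F_s = (L_p/L_s)/(d_p/d_s)² = 0.4453/0.04000 = 11.13.
m_p − m_s = −2.5 log₁₀(11.13) = -2.62.

-2.62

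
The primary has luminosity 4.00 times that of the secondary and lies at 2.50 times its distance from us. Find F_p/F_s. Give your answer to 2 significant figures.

F = L/(4πd²), so F_p/F_s = (L_p/L_s) / (d_p/d_s)²
= 4.00 / (2.50)² = 4.00 / 6.250 = 0.6400.

0.64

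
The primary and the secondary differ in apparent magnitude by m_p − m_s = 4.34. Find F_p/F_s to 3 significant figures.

F_p/F_s = 10^(−(m_p − m_s)/2.5) = 10^(-4.34/2.5) = 10^-1.736 = 0.01837.

0.0184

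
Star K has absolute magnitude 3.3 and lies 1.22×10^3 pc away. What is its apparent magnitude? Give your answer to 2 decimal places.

m = M + 5 log₁₀(d/10 pc) = 3.3 + 5 log₁₀(1.22×10^3/10)
  = 3.3 + 5 × 2.086 = 3.3 + 10.43 = 13.73.

13.73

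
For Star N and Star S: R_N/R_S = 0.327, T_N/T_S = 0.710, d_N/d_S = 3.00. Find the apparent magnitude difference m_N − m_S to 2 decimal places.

6.30

L_N/L_S = (0.327)²(0.710)⁴ = 0.02717.
F_N/F_S = (L_N/L_S)/(d_N/d_S)² = 0.02717/9.000 = 0.003019.
m_N − m_S = −2.5 log₁₀(0.003019) = 6.30.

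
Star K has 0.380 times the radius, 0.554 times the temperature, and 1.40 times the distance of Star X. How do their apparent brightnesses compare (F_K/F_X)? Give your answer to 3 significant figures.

L_K/L_X = (R_K/R_X)²(T_K/T_X)⁴ = (0.380)² × (0.554)⁴ = 0.01360.
F_K/F_X = (L_K/L_X)/(d_K/d_X)² = 0.01360 / (1.40)² = 0.006940.

0.00694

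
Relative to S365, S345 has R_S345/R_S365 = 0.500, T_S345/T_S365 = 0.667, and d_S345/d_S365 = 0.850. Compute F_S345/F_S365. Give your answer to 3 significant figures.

0.0685

L_S345/L_S365 = (R_S345/R_S365)²(T_S345/T_S365)⁴ = (0.500)² × (0.667)⁴ = 0.04948.
F_S345/F_S365 = (L_S345/L_S365)/(d_S345/d_S365)² = 0.04948 / (0.850)² = 0.06849.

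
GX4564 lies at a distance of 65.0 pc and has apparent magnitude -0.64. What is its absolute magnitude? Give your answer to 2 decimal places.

-4.70

M = m − 5 log₁₀(d/10 pc) = -0.64 − 5 log₁₀(65.0/10)
  = -0.64 − 5 × 0.813 = -0.64 − 4.06 = -4.70.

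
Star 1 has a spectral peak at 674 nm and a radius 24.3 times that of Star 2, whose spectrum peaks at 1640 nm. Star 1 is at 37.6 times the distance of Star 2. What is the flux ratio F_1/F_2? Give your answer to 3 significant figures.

14.6

Wien's law: T_1/T_2 = λ_2/λ_1 = 1640/674 = 2.433.
L_1/L_2 = (R_1/R_2)²(T_1/T_2)⁴ = (24.3)²(2.433)⁴ = 2.070×10^4.
F_1/F_2 = (L_1/L_2)/(d_1/d_2)² = 2.070×10^4/(37.6)² = 14.64.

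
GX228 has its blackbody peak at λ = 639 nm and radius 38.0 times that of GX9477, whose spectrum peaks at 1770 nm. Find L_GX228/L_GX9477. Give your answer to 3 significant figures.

8.50×10^4

Wien's law gives T ∝ 1/λ_max, so T_GX228/T_GX9477 = λ_GX9477/λ_GX228 = 1770/639 = 2.770.
Then L ∝ R²T⁴ gives L_GX228/L_GX9477 = (38.0)² × (2.770)⁴ = 1444 × 58.87 = 8.501×10^4.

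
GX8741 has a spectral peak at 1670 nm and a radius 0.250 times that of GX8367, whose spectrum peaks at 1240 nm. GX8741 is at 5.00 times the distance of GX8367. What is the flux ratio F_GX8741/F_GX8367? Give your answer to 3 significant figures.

Wien's law: T_GX8741/T_GX8367 = λ_GX8367/λ_GX8741 = 1240/1670 = 0.7425.
L_GX8741/L_GX8367 = (R_GX8741/R_GX8367)²(T_GX8741/T_GX8367)⁴ = (0.250)²(0.7425)⁴ = 0.01900.
F_GX8741/F_GX8367 = (L_GX8741/L_GX8367)/(d_GX8741/d_GX8367)² = 0.01900/(5.00)² = 7.599×10^-4.

7.60×10^-4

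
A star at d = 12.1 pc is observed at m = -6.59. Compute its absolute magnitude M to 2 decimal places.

M = m − 5 log₁₀(d/10 pc) = -6.59 − 5 log₁₀(12.1/10)
  = -6.59 − 5 × 0.083 = -6.59 − 0.41 = -7.00.

-7.00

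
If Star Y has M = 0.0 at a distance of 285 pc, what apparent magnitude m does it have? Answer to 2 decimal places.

m = M + 5 log₁₀(d/10 pc) = 0.0 + 5 log₁₀(285/10)
  = 0.0 + 5 × 1.455 = 0.0 + 7.27 = 7.27.

7.27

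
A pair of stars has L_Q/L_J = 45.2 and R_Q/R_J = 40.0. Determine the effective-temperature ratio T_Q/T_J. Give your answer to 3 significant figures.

L ∝ R²T⁴ gives T ∝ (L/R²)^(1/4), so
T_Q/T_J = (45.2 / 40.0²)^(1/4) = (0.02825)^(1/4) = 0.4100.

0.410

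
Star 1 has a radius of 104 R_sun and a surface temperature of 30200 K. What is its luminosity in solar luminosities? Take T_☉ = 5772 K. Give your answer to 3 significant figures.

8.11×10^6 solar luminosities

L/L_☉ = (R/R_☉)² (T/T_☉)⁴ = (104)² × (30200/5772)⁴
       = 1.082×10^4 × (5.232)⁴ = 1.082×10^4 × 749.4 = 8.106×10^6.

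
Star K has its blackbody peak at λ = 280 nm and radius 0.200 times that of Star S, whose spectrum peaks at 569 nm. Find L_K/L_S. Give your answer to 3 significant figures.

Wien's law gives T ∝ 1/λ_max, so T_K/T_S = λ_S/λ_K = 569/280 = 2.032.
Then L ∝ R²T⁴ gives L_K/L_S = (0.200)² × (2.032)⁴ = 0.04000 × 17.05 = 0.6821.

0.682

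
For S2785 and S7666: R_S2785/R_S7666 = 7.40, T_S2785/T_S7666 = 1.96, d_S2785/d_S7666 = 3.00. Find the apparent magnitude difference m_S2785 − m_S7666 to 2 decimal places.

-4.88

L_S2785/L_S7666 = (7.40)²(1.96)⁴ = 808.1.
F_S2785/F_S7666 = (L_S2785/L_S7666)/(d_S2785/d_S7666)² = 808.1/9.000 = 89.79.
m_S2785 − m_S7666 = −2.5 log₁₀(89.79) = -4.88.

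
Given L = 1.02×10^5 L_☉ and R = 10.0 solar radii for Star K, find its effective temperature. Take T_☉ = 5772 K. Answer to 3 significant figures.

T/T_☉ = (L/L_☉)^(1/4) / (R/R_☉)^(1/2)
T = 5772 × (1.02×10^5)^(1/4) / √(10.0) = 5772 × 17.87 / 3.162 = 3.262×10^4 K.

3.26×10^4 K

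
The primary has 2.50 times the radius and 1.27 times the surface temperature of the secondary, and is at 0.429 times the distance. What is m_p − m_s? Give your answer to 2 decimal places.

L_p/L_s = (2.50)²(1.27)⁴ = 16.26.
F_p/F_s = (L_p/L_s)/(d_p/d_s)² = 16.26/0.1840 = 88.34.
m_p − m_s = −2.5 log₁₀(88.34) = -4.87.

-4.87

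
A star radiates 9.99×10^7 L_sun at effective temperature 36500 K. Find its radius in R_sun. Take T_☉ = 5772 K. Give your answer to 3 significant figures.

250 R_sun

R/R_☉ = √(L/L_☉) / (T/T_☉)² = √(9.99×10^7) / (6.324)²
       = 9995 / 39.99 = 249.9.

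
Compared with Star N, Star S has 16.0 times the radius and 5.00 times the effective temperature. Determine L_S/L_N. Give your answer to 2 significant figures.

From the Stefan–Boltzmann law, L ∝ R²T⁴, so
L_S/L_N = (R_S/R_N)² (T_S/T_N)⁴ = (16.0)² × (5.00)⁴ = 256.0 × 625.0 = 1.600×10^5.

1.6×10^5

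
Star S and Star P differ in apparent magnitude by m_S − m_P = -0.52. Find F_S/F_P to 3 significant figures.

1.61

F_S/F_P = 10^(−(m_S − m_P)/2.5) = 10^(0.52/2.5) = 10^0.208 = 1.614.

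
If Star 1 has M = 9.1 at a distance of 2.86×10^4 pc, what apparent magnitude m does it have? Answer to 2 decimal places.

m = M + 5 log₁₀(d/10 pc) = 9.1 + 5 log₁₀(2.86×10^4/10)
  = 9.1 + 5 × 3.456 = 9.1 + 17.28 = 26.38.

26.38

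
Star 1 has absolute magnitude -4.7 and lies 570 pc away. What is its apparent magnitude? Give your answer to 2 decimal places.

m = M + 5 log₁₀(d/10 pc) = -4.7 + 5 log₁₀(570/10)
  = -4.7 + 5 × 1.756 = -4.7 + 8.78 = 4.08.

4.08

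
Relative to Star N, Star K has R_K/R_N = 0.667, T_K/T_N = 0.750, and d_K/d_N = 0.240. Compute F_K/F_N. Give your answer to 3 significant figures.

L_K/L_N = (R_K/R_N)²(T_K/T_N)⁴ = (0.667)² × (0.750)⁴ = 0.1408.
F_K/F_N = (L_K/L_N)/(d_K/d_N)² = 0.1408 / (0.240)² = 2.444.

2.44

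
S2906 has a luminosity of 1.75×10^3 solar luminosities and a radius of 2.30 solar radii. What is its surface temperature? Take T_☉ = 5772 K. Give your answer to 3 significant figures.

T/T_☉ = (L/L_☉)^(1/4) / (R/R_☉)^(1/2)
T = 5772 × (1.75×10^3)^(1/4) / √(2.30) = 5772 × 6.468 / 1.517 = 2.462×10^4 K.

2.46×10^4 K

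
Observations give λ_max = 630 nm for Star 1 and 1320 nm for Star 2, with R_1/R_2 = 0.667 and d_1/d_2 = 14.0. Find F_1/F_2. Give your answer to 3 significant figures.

Wien's law: T_1/T_2 = λ_2/λ_1 = 1320/630 = 2.095.
L_1/L_2 = (R_1/R_2)²(T_1/T_2)⁴ = (0.667)²(2.095)⁴ = 8.574.
F_1/F_2 = (L_1/L_2)/(d_1/d_2)² = 8.574/(14.0)² = 0.04375.

0.0437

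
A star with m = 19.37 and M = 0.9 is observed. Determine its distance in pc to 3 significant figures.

4.94×10^4 pc

m − M = 5 log₁₀(d/10 pc)
19.37 − (0.9) = 18.47 = 5 log₁₀(d/10)
d = 10 × 10^(18.47/5) = 10 × 10^3.694 = 4.943×10^4 pc.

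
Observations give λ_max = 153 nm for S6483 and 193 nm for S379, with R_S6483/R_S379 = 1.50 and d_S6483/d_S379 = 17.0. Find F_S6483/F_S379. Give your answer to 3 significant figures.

0.0197

Wien's law: T_S6483/T_S379 = λ_S379/λ_S6483 = 193/153 = 1.261.
L_S6483/L_S379 = (R_S6483/R_S379)²(T_S6483/T_S379)⁴ = (1.50)²(1.261)⁴ = 5.697.
F_S6483/F_S379 = (L_S6483/L_S379)/(d_S6483/d_S379)² = 5.697/(17.0)² = 0.01971.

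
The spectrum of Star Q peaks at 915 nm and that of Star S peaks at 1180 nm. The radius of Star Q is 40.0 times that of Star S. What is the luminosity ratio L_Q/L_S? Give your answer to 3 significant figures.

4.43×10^3

Wien's law gives T ∝ 1/λ_max, so T_Q/T_S = λ_S/λ_Q = 1180/915 = 1.290.
Then L ∝ R²T⁴ gives L_Q/L_S = (40.0)² × (1.290)⁴ = 1600 × 2.766 = 4426.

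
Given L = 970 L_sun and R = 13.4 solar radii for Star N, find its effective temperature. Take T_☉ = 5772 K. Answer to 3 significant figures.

T/T_☉ = (L/L_☉)^(1/4) / (R/R_☉)^(1/2)
T = 5772 × (970)^(1/4) / √(13.4) = 5772 × 5.581 / 3.661 = 8800 K.

8.80×10^3 K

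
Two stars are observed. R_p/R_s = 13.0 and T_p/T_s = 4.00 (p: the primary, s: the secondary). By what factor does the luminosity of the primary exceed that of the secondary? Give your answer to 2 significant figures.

4.3×10^4

From the Stefan–Boltzmann law, L ∝ R²T⁴, so
L_p/L_s = (R_p/R_s)² (T_p/T_s)⁴ = (13.0)² × (4.00)⁴ = 169.0 × 256.0 = 4.326×10^4.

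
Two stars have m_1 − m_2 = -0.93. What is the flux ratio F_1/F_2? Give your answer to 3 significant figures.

F_1/F_2 = 10^(−(m_1 − m_2)/2.5) = 10^(0.93/2.5) = 10^0.372 = 2.355.

2.36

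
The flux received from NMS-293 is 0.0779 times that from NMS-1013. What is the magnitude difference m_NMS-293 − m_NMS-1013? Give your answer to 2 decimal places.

2.77

m_NMS-293 − m_NMS-1013 = −2.5 log₁₀(F_NMS-293/F_NMS-1013) = −2.5 log₁₀(0.0779) = −2.5 × (-1.108) = 2.771.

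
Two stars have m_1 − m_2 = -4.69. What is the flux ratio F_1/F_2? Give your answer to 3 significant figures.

F_1/F_2 = 10^(−(m_1 − m_2)/2.5) = 10^(4.69/2.5) = 10^1.876 = 75.16.

75.2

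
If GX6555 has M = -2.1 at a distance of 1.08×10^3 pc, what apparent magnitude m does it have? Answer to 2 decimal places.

8.07

m = M + 5 log₁₀(d/10 pc) = -2.1 + 5 log₁₀(1.08×10^3/10)
  = -2.1 + 5 × 2.033 = -2.1 + 10.17 = 8.07.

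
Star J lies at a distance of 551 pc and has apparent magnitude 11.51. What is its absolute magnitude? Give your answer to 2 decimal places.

M = m − 5 log₁₀(d/10 pc) = 11.51 − 5 log₁₀(551/10)
  = 11.51 − 5 × 1.741 = 11.51 − 8.71 = 2.80.

2.80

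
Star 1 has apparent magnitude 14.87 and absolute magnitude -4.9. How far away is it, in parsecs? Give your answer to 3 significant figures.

8.99×10^4 pc

m − M = 5 log₁₀(d/10 pc)
14.87 − (-4.9) = 19.77 = 5 log₁₀(d/10)
d = 10 × 10^(19.77/5) = 10 × 10^3.954 = 8.995×10^4 pc.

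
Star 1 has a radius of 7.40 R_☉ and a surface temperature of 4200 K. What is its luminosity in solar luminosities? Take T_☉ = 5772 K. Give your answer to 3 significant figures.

15.4 solar luminosities

L/L_☉ = (R/R_☉)² (T/T_☉)⁴ = (7.40)² × (4200/5772)⁴
       = 54.76 × (0.7277)⁴ = 54.76 × 0.2803 = 15.35.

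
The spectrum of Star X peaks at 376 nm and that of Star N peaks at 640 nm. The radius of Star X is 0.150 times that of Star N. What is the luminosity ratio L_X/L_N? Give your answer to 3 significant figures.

0.189

Wien's law gives T ∝ 1/λ_max, so T_X/T_N = λ_N/λ_X = 640/376 = 1.702.
Then L ∝ R²T⁴ gives L_X/L_N = (0.150)² × (1.702)⁴ = 0.02250 × 8.394 = 0.1889.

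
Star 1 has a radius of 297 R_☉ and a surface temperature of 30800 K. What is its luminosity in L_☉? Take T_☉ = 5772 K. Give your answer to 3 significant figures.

7.15×10^7 L_☉

L/L_☉ = (R/R_☉)² (T/T_☉)⁴ = (297)² × (30800/5772)⁴
       = 8.821×10^4 × (5.336)⁴ = 8.821×10^4 × 810.8 = 7.152×10^7.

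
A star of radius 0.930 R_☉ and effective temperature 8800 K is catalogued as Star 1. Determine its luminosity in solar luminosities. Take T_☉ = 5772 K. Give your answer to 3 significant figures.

L/L_☉ = (R/R_☉)² (T/T_☉)⁴ = (0.930)² × (8800/5772)⁴
       = 0.8649 × (1.525)⁴ = 0.8649 × 5.403 = 4.673.

4.67 solar luminosities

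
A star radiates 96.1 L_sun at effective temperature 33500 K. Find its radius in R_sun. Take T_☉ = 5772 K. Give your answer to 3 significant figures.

0.291 R_sun

R/R_☉ = √(L/L_☉) / (T/T_☉)² = √(96.1) / (5.804)²
       = 9.803 / 33.69 = 0.2910.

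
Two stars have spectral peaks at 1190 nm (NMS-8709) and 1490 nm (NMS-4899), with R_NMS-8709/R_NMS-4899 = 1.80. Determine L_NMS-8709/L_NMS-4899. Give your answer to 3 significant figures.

Wien's law gives T ∝ 1/λ_max, so T_NMS-8709/T_NMS-4899 = λ_NMS-4899/λ_NMS-8709 = 1490/1190 = 1.252.
Then L ∝ R²T⁴ gives L_NMS-8709/L_NMS-4899 = (1.80)² × (1.252)⁴ = 3.240 × 2.458 = 7.963.

7.96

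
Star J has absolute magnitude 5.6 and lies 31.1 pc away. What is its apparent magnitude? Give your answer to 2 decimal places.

m = M + 5 log₁₀(d/10 pc) = 5.6 + 5 log₁₀(31.1/10)
  = 5.6 + 5 × 0.493 = 5.6 + 2.46 = 8.06.

8.06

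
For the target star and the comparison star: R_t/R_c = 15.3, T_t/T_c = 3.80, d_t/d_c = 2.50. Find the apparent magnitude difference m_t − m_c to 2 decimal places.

-9.73

L_t/L_c = (15.3)²(3.80)⁴ = 4.881×10^4.
F_t/F_c = (L_t/L_c)/(d_t/d_c)² = 4.881×10^4/6.250 = 7810.
m_t − m_c = −2.5 log₁₀(7810) = -9.73.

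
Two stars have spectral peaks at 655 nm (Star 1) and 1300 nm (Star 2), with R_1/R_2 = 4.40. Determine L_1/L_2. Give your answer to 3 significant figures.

Wien's law gives T ∝ 1/λ_max, so T_1/T_2 = λ_2/λ_1 = 1300/655 = 1.985.
Then L ∝ R²T⁴ gives L_1/L_2 = (4.40)² × (1.985)⁴ = 19.36 × 15.52 = 300.4.

300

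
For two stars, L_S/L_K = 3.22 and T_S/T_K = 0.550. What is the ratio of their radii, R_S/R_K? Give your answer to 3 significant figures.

L ∝ R²T⁴ gives R ∝ √L / T², so
R_S/R_K = √(3.22) / (0.550)² = 1.794 / 0.3025 = 5.932.

5.93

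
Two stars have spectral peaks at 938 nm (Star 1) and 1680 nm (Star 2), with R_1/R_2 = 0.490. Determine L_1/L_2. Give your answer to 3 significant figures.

Wien's law gives T ∝ 1/λ_max, so T_1/T_2 = λ_2/λ_1 = 1680/938 = 1.791.
Then L ∝ R²T⁴ gives L_1/L_2 = (0.490)² × (1.791)⁴ = 0.2401 × 10.29 = 2.471.

2.47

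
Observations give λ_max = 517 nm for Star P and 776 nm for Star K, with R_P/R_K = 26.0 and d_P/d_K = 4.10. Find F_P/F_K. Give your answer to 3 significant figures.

204

Wien's law: T_P/T_K = λ_K/λ_P = 776/517 = 1.501.
L_P/L_K = (R_P/R_K)²(T_P/T_K)⁴ = (26.0)²(1.501)⁴ = 3431.
F_P/F_K = (L_P/L_K)/(d_P/d_K)² = 3431/(4.10)² = 204.1.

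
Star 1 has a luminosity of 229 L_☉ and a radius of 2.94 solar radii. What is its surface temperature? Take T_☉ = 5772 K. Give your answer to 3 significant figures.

T/T_☉ = (L/L_☉)^(1/4) / (R/R_☉)^(1/2)
T = 5772 × (229)^(1/4) / √(2.94) = 5772 × 3.890 / 1.715 = 1.310×10^4 K.

1.31×10^4 K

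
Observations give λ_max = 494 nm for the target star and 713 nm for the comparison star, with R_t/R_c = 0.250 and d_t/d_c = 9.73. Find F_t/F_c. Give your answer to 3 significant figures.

0.00286

Wien's law: T_t/T_c = λ_c/λ_t = 713/494 = 1.443.
L_t/L_c = (R_t/R_c)²(T_t/T_c)⁴ = (0.250)²(1.443)⁴ = 0.2712.
F_t/F_c = (L_t/L_c)/(d_t/d_c)² = 0.2712/(9.73)² = 0.002865.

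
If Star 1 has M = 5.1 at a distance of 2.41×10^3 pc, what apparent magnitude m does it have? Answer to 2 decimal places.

m = M + 5 log₁₀(d/10 pc) = 5.1 + 5 log₁₀(2.41×10^3/10)
  = 5.1 + 5 × 2.382 = 5.1 + 11.91 = 17.01.

17.01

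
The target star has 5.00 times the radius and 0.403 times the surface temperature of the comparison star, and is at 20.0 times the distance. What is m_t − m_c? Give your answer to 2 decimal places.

L_t/L_c = (5.00)²(0.403)⁴ = 0.6594.
F_t/F_c = (L_t/L_c)/(d_t/d_c)² = 0.6594/400.0 = 0.001649.
m_t − m_c = −2.5 log₁₀(0.001649) = 6.96.

6.96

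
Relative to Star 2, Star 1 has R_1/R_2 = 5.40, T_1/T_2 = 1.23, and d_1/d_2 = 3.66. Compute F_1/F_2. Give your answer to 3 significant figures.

4.98

L_1/L_2 = (R_1/R_2)²(T_1/T_2)⁴ = (5.40)² × (1.23)⁴ = 66.74.
F_1/F_2 = (L_1/L_2)/(d_1/d_2)² = 66.74 / (3.66)² = 4.982.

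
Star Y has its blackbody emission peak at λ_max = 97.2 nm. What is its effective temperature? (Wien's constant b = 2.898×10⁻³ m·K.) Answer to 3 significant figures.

2.98×10^4 K

T = b/λ_max = 2.898×10⁻³ / (97.2×10⁻⁹) = 2.981×10^4 K.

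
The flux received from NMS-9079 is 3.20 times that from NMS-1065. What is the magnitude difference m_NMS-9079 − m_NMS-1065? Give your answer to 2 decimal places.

m_NMS-9079 − m_NMS-1065 = −2.5 log₁₀(F_NMS-9079/F_NMS-1065) = −2.5 log₁₀(3.20) = −2.5 × (0.505) = -1.263.

-1.26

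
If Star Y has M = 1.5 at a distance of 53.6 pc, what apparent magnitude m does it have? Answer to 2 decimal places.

5.15

m = M + 5 log₁₀(d/10 pc) = 1.5 + 5 log₁₀(53.6/10)
  = 1.5 + 5 × 0.729 = 1.5 + 3.65 = 5.15.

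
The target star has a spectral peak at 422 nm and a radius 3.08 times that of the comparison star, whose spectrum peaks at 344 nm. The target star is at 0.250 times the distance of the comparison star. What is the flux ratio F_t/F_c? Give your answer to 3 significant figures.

67.0

Wien's law: T_t/T_c = λ_c/λ_t = 344/422 = 0.8152.
L_t/L_c = (R_t/R_c)²(T_t/T_c)⁴ = (3.08)²(0.8152)⁴ = 4.189.
F_t/F_c = (L_t/L_c)/(d_t/d_c)² = 4.189/(0.250)² = 67.02.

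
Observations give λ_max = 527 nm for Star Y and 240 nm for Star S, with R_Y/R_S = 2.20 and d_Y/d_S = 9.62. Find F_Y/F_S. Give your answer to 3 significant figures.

0.00225

Wien's law: T_Y/T_S = λ_S/λ_Y = 240/527 = 0.4554.
L_Y/L_S = (R_Y/R_S)²(T_Y/T_S)⁴ = (2.20)²(0.4554)⁴ = 0.2082.
F_Y/F_S = (L_Y/L_S)/(d_Y/d_S)² = 0.2082/(9.62)² = 0.002250.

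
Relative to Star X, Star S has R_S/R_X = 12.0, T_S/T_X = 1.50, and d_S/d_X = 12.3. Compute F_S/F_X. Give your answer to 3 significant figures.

4.82

L_S/L_X = (R_S/R_X)²(T_S/T_X)⁴ = (12.0)² × (1.50)⁴ = 729.0.
F_S/F_X = (L_S/L_X)/(d_S/d_X)² = 729.0 / (12.3)² = 4.819.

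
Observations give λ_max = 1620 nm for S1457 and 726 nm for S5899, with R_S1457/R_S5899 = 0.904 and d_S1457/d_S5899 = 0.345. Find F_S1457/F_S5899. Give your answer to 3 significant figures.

Wien's law: T_S1457/T_S5899 = λ_S5899/λ_S1457 = 726/1620 = 0.4481.
L_S1457/L_S5899 = (R_S1457/R_S5899)²(T_S1457/T_S5899)⁴ = (0.904)²(0.4481)⁴ = 0.03296.
F_S1457/F_S5899 = (L_S1457/L_S5899)/(d_S1457/d_S5899)² = 0.03296/(0.345)² = 0.2769.

0.277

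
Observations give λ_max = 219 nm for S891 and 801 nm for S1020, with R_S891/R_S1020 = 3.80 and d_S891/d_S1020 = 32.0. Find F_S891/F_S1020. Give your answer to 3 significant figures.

Wien's law: T_S891/T_S1020 = λ_S1020/λ_S891 = 801/219 = 3.658.
L_S891/L_S1020 = (R_S891/R_S1020)²(T_S891/T_S1020)⁴ = (3.80)²(3.658)⁴ = 2584.
F_S891/F_S1020 = (L_S891/L_S1020)/(d_S891/d_S1020)² = 2584/(32.0)² = 2.524.

2.52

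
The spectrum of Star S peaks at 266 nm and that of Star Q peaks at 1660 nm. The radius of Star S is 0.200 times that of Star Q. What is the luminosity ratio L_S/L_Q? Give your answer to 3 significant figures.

60.7

Wien's law gives T ∝ 1/λ_max, so T_S/T_Q = λ_Q/λ_S = 1660/266 = 6.241.
Then L ∝ R²T⁴ gives L_S/L_Q = (0.200)² × (6.241)⁴ = 0.04000 × 1517 = 60.67.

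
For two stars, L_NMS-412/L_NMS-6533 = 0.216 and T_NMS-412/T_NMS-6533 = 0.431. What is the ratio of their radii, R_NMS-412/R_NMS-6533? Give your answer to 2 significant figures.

2.5

L ∝ R²T⁴ gives R ∝ √L / T², so
R_NMS-412/R_NMS-6533 = √(0.216) / (0.431)² = 0.4648 / 0.1858 = 2.502.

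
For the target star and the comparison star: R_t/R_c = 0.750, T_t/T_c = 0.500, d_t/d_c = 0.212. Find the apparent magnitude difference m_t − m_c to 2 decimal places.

L_t/L_c = (0.750)²(0.500)⁴ = 0.03516.
F_t/F_c = (L_t/L_c)/(d_t/d_c)² = 0.03516/0.04494 = 0.7822.
m_t − m_c = −2.5 log₁₀(0.7822) = 0.27.

0.27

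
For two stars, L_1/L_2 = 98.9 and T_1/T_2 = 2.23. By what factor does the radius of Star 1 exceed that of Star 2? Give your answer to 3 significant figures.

2.00

L ∝ R²T⁴ gives R ∝ √L / T², so
R_1/R_2 = √(98.9) / (2.23)² = 9.945 / 4.973 = 2.000.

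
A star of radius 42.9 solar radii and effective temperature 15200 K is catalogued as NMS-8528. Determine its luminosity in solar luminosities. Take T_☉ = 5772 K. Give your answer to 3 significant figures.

L/L_☉ = (R/R_☉)² (T/T_☉)⁴ = (42.9)² × (15200/5772)⁴
       = 1840 × (2.633)⁴ = 1840 × 48.09 = 8.851×10^4.

8.85×10^4 solar luminosities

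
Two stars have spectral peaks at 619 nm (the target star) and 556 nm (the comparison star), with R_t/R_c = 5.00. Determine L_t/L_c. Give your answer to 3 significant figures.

Wien's law gives T ∝ 1/λ_max, so T_t/T_c = λ_c/λ_t = 556/619 = 0.8982.
Then L ∝ R²T⁴ gives L_t/L_c = (5.00)² × (0.8982)⁴ = 25.00 × 0.6509 = 16.27.

16.3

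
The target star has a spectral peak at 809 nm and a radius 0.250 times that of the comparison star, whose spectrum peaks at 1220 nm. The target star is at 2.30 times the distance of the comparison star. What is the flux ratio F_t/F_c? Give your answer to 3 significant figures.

Wien's law: T_t/T_c = λ_c/λ_t = 1220/809 = 1.508.
L_t/L_c = (R_t/R_c)²(T_t/T_c)⁴ = (0.250)²(1.508)⁴ = 0.3232.
F_t/F_c = (L_t/L_c)/(d_t/d_c)² = 0.3232/(2.30)² = 0.06110.

0.0611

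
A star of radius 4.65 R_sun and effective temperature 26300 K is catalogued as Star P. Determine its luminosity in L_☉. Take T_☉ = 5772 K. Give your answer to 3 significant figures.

9.32×10^3 L_☉

L/L_☉ = (R/R_☉)² (T/T_☉)⁴ = (4.65)² × (26300/5772)⁴
       = 21.62 × (4.556)⁴ = 21.62 × 431.0 = 9320.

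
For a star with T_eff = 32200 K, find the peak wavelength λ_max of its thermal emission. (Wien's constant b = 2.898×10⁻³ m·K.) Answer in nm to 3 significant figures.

90.0 nm

λ_max = b/T = 2.898×10⁻³ / 32200 = 9.00×10^-8 m = 90.00 nm.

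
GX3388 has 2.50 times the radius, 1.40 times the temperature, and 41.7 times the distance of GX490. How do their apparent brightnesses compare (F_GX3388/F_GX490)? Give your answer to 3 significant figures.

L_GX3388/L_GX490 = (R_GX3388/R_GX490)²(T_GX3388/T_GX490)⁴ = (2.50)² × (1.40)⁴ = 24.01.
F_GX3388/F_GX490 = (L_GX3388/L_GX490)/(d_GX3388/d_GX490)² = 24.01 / (41.7)² = 0.01381.

0.0138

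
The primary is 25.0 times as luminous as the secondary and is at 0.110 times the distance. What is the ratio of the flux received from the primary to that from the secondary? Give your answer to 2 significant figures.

2.1×10^3

F = L/(4πd²), so F_p/F_s = (L_p/L_s) / (d_p/d_s)²
= 25.0 / (0.110)² = 25.0 / 0.01210 = 2066.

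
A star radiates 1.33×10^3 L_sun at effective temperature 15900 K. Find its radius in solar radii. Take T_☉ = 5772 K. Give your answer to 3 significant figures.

R/R_☉ = √(L/L_☉) / (T/T_☉)² = √(1.33×10^3) / (2.755)²
       = 36.47 / 7.588 = 4.806.

4.81 solar radii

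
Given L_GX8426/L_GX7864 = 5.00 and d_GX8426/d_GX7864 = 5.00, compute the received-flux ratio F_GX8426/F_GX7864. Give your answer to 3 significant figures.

0.200

F = L/(4πd²), so F_GX8426/F_GX7864 = (L_GX8426/L_GX7864) / (d_GX8426/d_GX7864)²
= 5.00 / (5.00)² = 5.00 / 25.00 = 0.2000.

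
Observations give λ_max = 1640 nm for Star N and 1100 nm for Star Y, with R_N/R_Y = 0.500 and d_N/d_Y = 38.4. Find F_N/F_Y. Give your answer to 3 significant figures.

Wien's law: T_N/T_Y = λ_Y/λ_N = 1100/1640 = 0.6707.
L_N/L_Y = (R_N/R_Y)²(T_N/T_Y)⁴ = (0.500)²(0.6707)⁴ = 0.05060.
F_N/F_Y = (L_N/L_Y)/(d_N/d_Y)² = 0.05060/(38.4)² = 3.431×10^-5.

3.43×10^-5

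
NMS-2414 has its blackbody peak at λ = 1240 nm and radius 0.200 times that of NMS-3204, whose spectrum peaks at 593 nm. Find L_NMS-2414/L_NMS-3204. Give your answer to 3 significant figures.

Wien's law gives T ∝ 1/λ_max, so T_NMS-2414/T_NMS-3204 = λ_NMS-3204/λ_NMS-2414 = 593/1240 = 0.4782.
Then L ∝ R²T⁴ gives L_NMS-2414/L_NMS-3204 = (0.200)² × (0.4782)⁴ = 0.04000 × 0.05230 = 0.002092.

0.00209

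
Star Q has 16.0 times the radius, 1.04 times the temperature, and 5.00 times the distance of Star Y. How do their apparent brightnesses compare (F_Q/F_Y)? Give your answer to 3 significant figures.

12.0

L_Q/L_Y = (R_Q/R_Y)²(T_Q/T_Y)⁴ = (16.0)² × (1.04)⁴ = 299.5.
F_Q/F_Y = (L_Q/L_Y)/(d_Q/d_Y)² = 299.5 / (5.00)² = 11.98.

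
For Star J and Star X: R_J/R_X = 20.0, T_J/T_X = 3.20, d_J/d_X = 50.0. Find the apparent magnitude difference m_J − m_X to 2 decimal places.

L_J/L_X = (20.0)²(3.20)⁴ = 4.194×10^4.
F_J/F_X = (L_J/L_X)/(d_J/d_X)² = 4.194×10^4/2500 = 16.78.
m_J − m_X = −2.5 log₁₀(16.78) = -3.06.

-3.06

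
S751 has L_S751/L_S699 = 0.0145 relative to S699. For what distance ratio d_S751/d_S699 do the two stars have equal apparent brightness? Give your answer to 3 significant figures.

0.120

Equal flux requires L_S751/d_S751² = L_S699/d_S699², so d_S751/d_S699 = √(L_S751/L_S699)
= √(0.0145) = 0.1204.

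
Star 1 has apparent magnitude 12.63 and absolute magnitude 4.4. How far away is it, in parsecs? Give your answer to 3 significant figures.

m − M = 5 log₁₀(d/10 pc)
12.63 − (4.4) = 8.23 = 5 log₁₀(d/10)
d = 10 × 10^(8.23/5) = 10 × 10^1.646 = 442.6 pc.

443 pc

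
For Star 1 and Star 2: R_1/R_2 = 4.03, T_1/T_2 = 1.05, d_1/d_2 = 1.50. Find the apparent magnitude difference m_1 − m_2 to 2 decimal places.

-2.36

L_1/L_2 = (4.03)²(1.05)⁴ = 19.74.
F_1/F_2 = (L_1/L_2)/(d_1/d_2)² = 19.74/2.250 = 8.774.
m_1 − m_2 = −2.5 log₁₀(8.774) = -2.36.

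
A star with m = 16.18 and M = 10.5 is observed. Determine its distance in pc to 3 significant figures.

m − M = 5 log₁₀(d/10 pc)
16.18 − (10.5) = 5.68 = 5 log₁₀(d/10)
d = 10 × 10^(5.68/5) = 10 × 10^1.136 = 136.8 pc.

137 pc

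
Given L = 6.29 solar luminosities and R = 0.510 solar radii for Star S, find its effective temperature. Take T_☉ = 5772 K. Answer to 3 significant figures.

1.28×10^4 K

T/T_☉ = (L/L_☉)^(1/4) / (R/R_☉)^(1/2)
T = 5772 × (6.29)^(1/4) / √(0.510) = 5772 × 1.584 / 0.7141 = 1.280×10^4 K.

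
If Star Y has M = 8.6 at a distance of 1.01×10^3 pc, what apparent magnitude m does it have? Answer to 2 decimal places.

m = M + 5 log₁₀(d/10 pc) = 8.6 + 5 log₁₀(1.01×10^3/10)
  = 8.6 + 5 × 2.004 = 8.6 + 10.02 = 18.62.

18.62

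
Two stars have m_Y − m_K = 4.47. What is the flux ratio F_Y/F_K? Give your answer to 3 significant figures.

0.0163

F_Y/F_K = 10^(−(m_Y − m_K)/2.5) = 10^(-4.47/2.5) = 10^-1.788 = 0.01629.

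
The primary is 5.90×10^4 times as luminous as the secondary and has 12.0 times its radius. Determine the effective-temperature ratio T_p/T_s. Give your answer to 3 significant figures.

4.50

L ∝ R²T⁴ gives T ∝ (L/R²)^(1/4), so
T_p/T_s = (5.90×10^4 / 12.0²)^(1/4) = (409.7)^(1/4) = 4.499.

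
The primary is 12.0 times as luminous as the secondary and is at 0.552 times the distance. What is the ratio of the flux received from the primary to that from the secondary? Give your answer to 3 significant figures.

39.4

F = L/(4πd²), so F_p/F_s = (L_p/L_s) / (d_p/d_s)²
= 12.0 / (0.552)² = 12.0 / 0.3047 = 39.38.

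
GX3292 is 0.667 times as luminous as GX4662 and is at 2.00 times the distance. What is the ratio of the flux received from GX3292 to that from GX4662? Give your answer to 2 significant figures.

0.17

F = L/(4πd²), so F_GX3292/F_GX4662 = (L_GX3292/L_GX4662) / (d_GX3292/d_GX4662)²
= 0.667 / (2.00)² = 0.667 / 4.000 = 0.1668.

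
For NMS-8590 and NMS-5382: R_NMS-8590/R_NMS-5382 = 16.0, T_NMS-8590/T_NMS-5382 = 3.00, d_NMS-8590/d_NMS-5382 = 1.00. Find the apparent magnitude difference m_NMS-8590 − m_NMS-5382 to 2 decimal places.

-10.79

L_NMS-8590/L_NMS-5382 = (16.0)²(3.00)⁴ = 2.074×10^4.
F_NMS-8590/F_NMS-5382 = (L_NMS-8590/L_NMS-5382)/(d_NMS-8590/d_NMS-5382)² = 2.074×10^4/1.000 = 2.074×10^4.
m_NMS-8590 − m_NMS-5382 = −2.5 log₁₀(2.074×10^4) = -10.79.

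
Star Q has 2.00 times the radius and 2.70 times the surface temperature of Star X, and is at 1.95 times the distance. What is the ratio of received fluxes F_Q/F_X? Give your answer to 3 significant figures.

55.9

L_Q/L_X = (R_Q/R_X)²(T_Q/T_X)⁴ = (2.00)² × (2.70)⁴ = 212.6.
F_Q/F_X = (L_Q/L_X)/(d_Q/d_X)² = 212.6 / (1.95)² = 55.90.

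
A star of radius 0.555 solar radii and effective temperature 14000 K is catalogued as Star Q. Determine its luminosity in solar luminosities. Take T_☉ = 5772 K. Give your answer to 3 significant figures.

10.7 solar luminosities

L/L_☉ = (R/R_☉)² (T/T_☉)⁴ = (0.555)² × (14000/5772)⁴
       = 0.3080 × (2.426)⁴ = 0.3080 × 34.61 = 10.66.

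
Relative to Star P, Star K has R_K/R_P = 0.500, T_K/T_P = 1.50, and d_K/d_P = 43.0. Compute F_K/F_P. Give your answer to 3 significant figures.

L_K/L_P = (R_K/R_P)²(T_K/T_P)⁴ = (0.500)² × (1.50)⁴ = 1.266.
F_K/F_P = (L_K/L_P)/(d_K/d_P)² = 1.266 / (43.0)² = 6.845×10^-4.

6.84×10^-4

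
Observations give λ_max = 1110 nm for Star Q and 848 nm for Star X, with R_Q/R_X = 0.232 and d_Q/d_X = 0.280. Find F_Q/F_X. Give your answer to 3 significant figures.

Wien's law: T_Q/T_X = λ_X/λ_Q = 848/1110 = 0.7640.
L_Q/L_X = (R_Q/R_X)²(T_Q/T_X)⁴ = (0.232)²(0.7640)⁴ = 0.01833.
F_Q/F_X = (L_Q/L_X)/(d_Q/d_X)² = 0.01833/(0.280)² = 0.2339.

0.234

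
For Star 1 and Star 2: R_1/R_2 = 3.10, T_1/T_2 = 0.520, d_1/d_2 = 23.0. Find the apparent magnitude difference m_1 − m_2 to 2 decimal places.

7.19

L_1/L_2 = (3.10)²(0.520)⁴ = 0.7026.
F_1/F_2 = (L_1/L_2)/(d_1/d_2)² = 0.7026/529.0 = 0.001328.
m_1 − m_2 = −2.5 log₁₀(0.001328) = 7.19.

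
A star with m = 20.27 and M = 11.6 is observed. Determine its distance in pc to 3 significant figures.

m − M = 5 log₁₀(d/10 pc)
20.27 − (11.6) = 8.67 = 5 log₁₀(d/10)
d = 10 × 10^(8.67/5) = 10 × 10^1.734 = 542.0 pc.

542 pc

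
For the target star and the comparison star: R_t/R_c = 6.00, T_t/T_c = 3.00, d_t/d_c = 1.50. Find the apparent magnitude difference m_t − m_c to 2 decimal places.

-7.78

L_t/L_c = (6.00)²(3.00)⁴ = 2916.
F_t/F_c = (L_t/L_c)/(d_t/d_c)² = 2916/2.250 = 1296.
m_t − m_c = −2.5 log₁₀(1296) = -7.78.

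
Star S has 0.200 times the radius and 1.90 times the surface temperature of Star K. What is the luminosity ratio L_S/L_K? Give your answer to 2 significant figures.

0.52

From the Stefan–Boltzmann law, L ∝ R²T⁴, so
L_S/L_K = (R_S/R_K)² (T_S/T_K)⁴ = (0.200)² × (1.90)⁴ = 0.04000 × 13.03 = 0.5213.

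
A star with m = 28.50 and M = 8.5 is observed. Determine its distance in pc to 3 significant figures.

1.00×10^5 pc

m − M = 5 log₁₀(d/10 pc)
28.50 − (8.5) = 20.00 = 5 log₁₀(d/10)
d = 10 × 10^(20.00/5) = 10 × 10^4.000 = 1.000×10^5 pc.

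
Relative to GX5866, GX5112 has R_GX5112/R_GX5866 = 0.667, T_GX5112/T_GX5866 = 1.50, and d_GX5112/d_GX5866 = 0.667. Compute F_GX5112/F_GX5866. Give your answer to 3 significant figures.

5.06

L_GX5112/L_GX5866 = (R_GX5112/R_GX5866)²(T_GX5112/T_GX5866)⁴ = (0.667)² × (1.50)⁴ = 2.252.
F_GX5112/F_GX5866 = (L_GX5112/L_GX5866)/(d_GX5112/d_GX5866)² = 2.252 / (0.667)² = 5.062.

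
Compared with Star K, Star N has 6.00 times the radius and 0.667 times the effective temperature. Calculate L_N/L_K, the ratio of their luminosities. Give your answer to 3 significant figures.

From the Stefan–Boltzmann law, L ∝ R²T⁴, so
L_N/L_K = (R_N/R_K)² (T_N/T_K)⁴ = (6.00)² × (0.667)⁴ = 36.00 × 0.1979 = 7.125.

7.13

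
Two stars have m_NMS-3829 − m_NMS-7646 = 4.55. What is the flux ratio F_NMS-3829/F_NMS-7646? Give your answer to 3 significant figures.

F_NMS-3829/F_NMS-7646 = 10^(−(m_NMS-3829 − m_NMS-7646)/2.5) = 10^(-4.55/2.5) = 10^-1.820 = 0.01514.

0.0151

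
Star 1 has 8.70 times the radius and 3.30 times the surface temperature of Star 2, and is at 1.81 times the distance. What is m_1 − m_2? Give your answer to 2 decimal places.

L_1/L_2 = (8.70)²(3.30)⁴ = 8976.
F_1/F_2 = (L_1/L_2)/(d_1/d_2)² = 8976/3.276 = 2740.
m_1 − m_2 = −2.5 log₁₀(2740) = -8.59.

-8.59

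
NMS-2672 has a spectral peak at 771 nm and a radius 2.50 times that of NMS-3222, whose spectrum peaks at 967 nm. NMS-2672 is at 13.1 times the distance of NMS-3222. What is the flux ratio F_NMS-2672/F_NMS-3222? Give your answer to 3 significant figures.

0.0901

Wien's law: T_NMS-2672/T_NMS-3222 = λ_NMS-3222/λ_NMS-2672 = 967/771 = 1.254.
L_NMS-2672/L_NMS-3222 = (R_NMS-2672/R_NMS-3222)²(T_NMS-2672/T_NMS-3222)⁴ = (2.50)²(1.254)⁴ = 15.47.
F_NMS-2672/F_NMS-3222 = (L_NMS-2672/L_NMS-3222)/(d_NMS-2672/d_NMS-3222)² = 15.47/(13.1)² = 0.09012.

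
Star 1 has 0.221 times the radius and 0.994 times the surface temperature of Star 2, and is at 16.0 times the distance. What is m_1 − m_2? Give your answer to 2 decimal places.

9.32

L_1/L_2 = (0.221)²(0.994)⁴ = 0.04768.
F_1/F_2 = (L_1/L_2)/(d_1/d_2)² = 0.04768/256.0 = 1.862×10^-4.
m_1 − m_2 = −2.5 log₁₀(1.862×10^-4) = 9.32.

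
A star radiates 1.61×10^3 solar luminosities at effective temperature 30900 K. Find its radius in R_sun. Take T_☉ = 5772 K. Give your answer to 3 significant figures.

1.40 R_sun

R/R_☉ = √(L/L_☉) / (T/T_☉)² = √(1.61×10^3) / (5.353)²
       = 40.12 / 28.66 = 1.400.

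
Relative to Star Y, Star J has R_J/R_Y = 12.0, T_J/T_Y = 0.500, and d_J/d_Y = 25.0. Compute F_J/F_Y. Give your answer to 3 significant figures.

0.0144

L_J/L_Y = (R_J/R_Y)²(T_J/T_Y)⁴ = (12.0)² × (0.500)⁴ = 9.000.
F_J/F_Y = (L_J/L_Y)/(d_J/d_Y)² = 9.000 / (25.0)² = 0.01440.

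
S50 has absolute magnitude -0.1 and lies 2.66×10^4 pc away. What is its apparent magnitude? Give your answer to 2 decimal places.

m = M + 5 log₁₀(d/10 pc) = -0.1 + 5 log₁₀(2.66×10^4/10)
  = -0.1 + 5 × 3.425 = -0.1 + 17.12 = 17.02.

17.02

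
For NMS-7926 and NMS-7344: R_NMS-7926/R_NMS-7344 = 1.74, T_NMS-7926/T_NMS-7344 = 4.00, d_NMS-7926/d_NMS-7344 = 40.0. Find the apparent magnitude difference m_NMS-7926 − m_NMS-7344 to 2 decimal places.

0.79

L_NMS-7926/L_NMS-7344 = (1.74)²(4.00)⁴ = 775.1.
F_NMS-7926/F_NMS-7344 = (L_NMS-7926/L_NMS-7344)/(d_NMS-7926/d_NMS-7344)² = 775.1/1600 = 0.4844.
m_NMS-7926 − m_NMS-7344 = −2.5 log₁₀(0.4844) = 0.79.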